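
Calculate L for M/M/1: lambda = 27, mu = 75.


rho = 27/75; L = rho/(1-rho) = 0.56

0.56


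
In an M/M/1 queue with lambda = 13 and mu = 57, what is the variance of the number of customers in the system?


rho = 13/57; Var(N) = rho/(1-rho)^2 = 0.38

0.38


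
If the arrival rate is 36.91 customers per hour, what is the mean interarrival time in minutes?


Mean interarrival time = 60/lambda = 60/36.91 = 1.63 minutes

1.63 minutes


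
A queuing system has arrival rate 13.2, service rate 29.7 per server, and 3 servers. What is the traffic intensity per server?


rho = lambda / (c * mu) = 13.2 / (3 * 29.7) = 0.1481

0.1481


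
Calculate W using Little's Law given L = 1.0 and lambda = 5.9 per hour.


W = L / lambda = 1.0 / 5.9 = 0.1695 hours

0.1695 hours


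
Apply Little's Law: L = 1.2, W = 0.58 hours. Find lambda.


lambda = L / W = 1.2 / 0.58 = 2.07 per hour

2.07 per hour


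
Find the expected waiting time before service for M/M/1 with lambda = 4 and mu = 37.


rho = 4/37; Wq = rho/(mu - lambda) = 0.0033 hours

0.0033 hours


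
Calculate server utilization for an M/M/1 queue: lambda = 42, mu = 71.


rho = lambda/mu = 42/71 = 0.5915

0.5915


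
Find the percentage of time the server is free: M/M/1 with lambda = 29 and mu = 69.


Idle fraction = (1 - rho) * 100 = (1 - 29/69) * 100 = 58.0%

58.0%


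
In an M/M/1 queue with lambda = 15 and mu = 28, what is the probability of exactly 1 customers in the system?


rho = 15/28; P(n) = (1-rho)*rho^n = (1-15/28)*(15/28)^1 = 0.2487

0.2487


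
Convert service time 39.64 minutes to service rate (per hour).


mu = 60 / avg_service_time = 60 / 39.64 = 1.51 per hour

1.51 per hour


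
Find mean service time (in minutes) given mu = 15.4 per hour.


Mean service time = 60/mu = 60/15.4 = 3.9 minutes

3.9 minutes


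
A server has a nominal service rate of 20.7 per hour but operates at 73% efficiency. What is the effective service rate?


Effective rate = mu * efficiency = 20.7 * 0.73 = 15.11 per hour

15.11 per hour


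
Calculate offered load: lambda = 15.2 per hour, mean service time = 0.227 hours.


Offered load a = lambda * E[S] = 15.2 * 0.227 = 3.45 Erlangs

3.45 Erlangs


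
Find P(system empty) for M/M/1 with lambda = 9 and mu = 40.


P0 = 1 - rho = 1 - 9/40 = 0.775

0.775


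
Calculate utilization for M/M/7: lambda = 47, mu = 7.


rho = lambda/(c*mu) = 47/(7*7) = 0.9592

0.9592


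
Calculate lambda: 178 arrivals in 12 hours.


lambda = total arrivals / time = 178 / 12 = 14.83 per hour

14.83 per hour


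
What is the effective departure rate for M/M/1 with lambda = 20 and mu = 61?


For a stable queue (lambda < mu), throughput = lambda = 20 per hour

20 per hour


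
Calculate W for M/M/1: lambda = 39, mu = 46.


W = 1/(mu - lambda) = 1/(46 - 39) = 0.1429 hours

0.1429 hours


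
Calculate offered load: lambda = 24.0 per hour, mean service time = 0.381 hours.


Offered load a = lambda * E[S] = 24.0 * 0.381 = 9.14 Erlangs

9.14 Erlangs


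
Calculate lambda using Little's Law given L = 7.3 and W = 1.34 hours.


lambda = L / W = 7.3 / 1.34 = 5.45 per hour

5.45 per hour


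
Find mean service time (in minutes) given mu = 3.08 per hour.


Mean service time = 60/mu = 60/3.08 = 19.48 minutes

19.48 minutes


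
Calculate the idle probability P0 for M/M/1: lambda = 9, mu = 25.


P0 = 1 - rho = 1 - 9/25 = 0.64

0.64


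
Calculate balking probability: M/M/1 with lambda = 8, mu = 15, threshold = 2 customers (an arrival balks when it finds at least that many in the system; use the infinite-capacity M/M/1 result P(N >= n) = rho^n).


P(N >= 2) = rho^2 = (8/15)^2 = 0.2844

0.2844


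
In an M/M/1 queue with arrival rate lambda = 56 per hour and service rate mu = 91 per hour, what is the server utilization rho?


rho = lambda/mu = 56/91 = 0.6154

0.6154


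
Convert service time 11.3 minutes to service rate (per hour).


mu = 60 / avg_service_time = 60 / 11.3 = 5.31 per hour

5.31 per hour


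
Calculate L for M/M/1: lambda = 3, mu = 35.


rho = 3/35; L = rho/(1-rho) = 0.09

0.09


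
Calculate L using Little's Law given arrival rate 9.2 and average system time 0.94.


L = lambda * W = 9.2 * 0.94 = 8.65

8.65


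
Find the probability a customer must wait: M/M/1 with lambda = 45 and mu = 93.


P(wait) = rho = lambda/mu = 45/93 = 0.4839

0.4839


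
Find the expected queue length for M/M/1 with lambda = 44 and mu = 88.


rho = 44/88; Lq = rho^2/(1-rho) = 0.5

0.5


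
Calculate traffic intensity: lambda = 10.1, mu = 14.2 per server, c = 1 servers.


rho = lambda / (c * mu) = 10.1 / (1 * 14.2) = 0.7113

0.7113


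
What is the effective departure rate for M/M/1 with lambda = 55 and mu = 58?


For a stable queue (lambda < mu), throughput = lambda = 55 per hour

55 per hour


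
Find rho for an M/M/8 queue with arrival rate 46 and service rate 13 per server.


rho = lambda/(c*mu) = 46/(8*13) = 0.4423

0.4423


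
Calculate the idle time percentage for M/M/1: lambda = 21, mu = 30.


Idle fraction = (1 - rho) * 100 = (1 - 21/30) * 100 = 30.0%

30.0%


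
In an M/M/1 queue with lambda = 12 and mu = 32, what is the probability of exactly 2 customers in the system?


rho = 12/32; P(n) = (1-rho)*rho^n = (1-12/32)*(12/32)^2 = 0.0879

0.0879


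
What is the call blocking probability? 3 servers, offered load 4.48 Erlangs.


B(N,A) = (A^N/N!) / sum(A^k/k!, k=0..N) with N=3, A=4.48 = 0.4913

0.4913


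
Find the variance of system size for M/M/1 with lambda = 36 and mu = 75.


rho = 36/75; Var(N) = rho/(1-rho)^2 = 1.78

1.78


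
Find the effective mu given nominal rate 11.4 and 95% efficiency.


Effective rate = mu * efficiency = 11.4 * 0.95 = 10.83 per hour

10.83 per hour


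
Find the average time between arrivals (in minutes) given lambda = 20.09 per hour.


Mean interarrival time = 60/lambda = 60/20.09 = 2.99 minutes

2.99 minutes


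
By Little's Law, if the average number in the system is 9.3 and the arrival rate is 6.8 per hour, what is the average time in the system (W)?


W = L / lambda = 9.3 / 6.8 = 1.3676 hours

1.3676 hours


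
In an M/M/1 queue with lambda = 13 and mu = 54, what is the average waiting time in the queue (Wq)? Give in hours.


rho = 13/54; Wq = rho/(mu - lambda) = 0.0059 hours

0.0059 hours


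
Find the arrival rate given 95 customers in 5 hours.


lambda = total arrivals / time = 95 / 5 = 19.0 per hour

19.0 per hour


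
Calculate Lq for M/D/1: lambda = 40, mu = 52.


M/D/1: Lq = rho^2 / (2*(1-rho)) where rho = 40/52; Lq = 1.28

1.28


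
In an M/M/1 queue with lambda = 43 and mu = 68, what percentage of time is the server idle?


Idle fraction = (1 - rho) * 100 = (1 - 43/68) * 100 = 36.8%

36.8%


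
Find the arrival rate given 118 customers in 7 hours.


lambda = total arrivals / time = 118 / 7 = 16.86 per hour

16.86 per hour


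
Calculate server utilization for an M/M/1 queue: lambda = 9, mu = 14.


rho = lambda/mu = 9/14 = 0.6429

0.6429


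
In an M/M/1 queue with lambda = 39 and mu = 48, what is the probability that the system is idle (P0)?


P0 = 1 - rho = 1 - 39/48 = 0.1875

0.1875


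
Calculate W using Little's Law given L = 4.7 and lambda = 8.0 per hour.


W = L / lambda = 4.7 / 8.0 = 0.5875 hours

0.5875 hours


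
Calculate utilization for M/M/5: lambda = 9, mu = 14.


rho = lambda/(c*mu) = 9/(5*14) = 0.1286

0.1286


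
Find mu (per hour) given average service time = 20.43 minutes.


mu = 60 / avg_service_time = 60 / 20.43 = 2.94 per hour

2.94 per hour


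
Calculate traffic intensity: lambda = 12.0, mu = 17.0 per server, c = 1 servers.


rho = lambda / (c * mu) = 12.0 / (1 * 17.0) = 0.7059

0.7059


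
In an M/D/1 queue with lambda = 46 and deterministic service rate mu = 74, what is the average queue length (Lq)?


M/D/1: Lq = rho^2 / (2*(1-rho)) where rho = 46/74; Lq = 0.51

0.51


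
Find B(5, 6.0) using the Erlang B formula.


B(N,A) = (A^N/N!) / sum(A^k/k!, k=0..N) with N=5, A=6.0 = 0.3604

0.3604


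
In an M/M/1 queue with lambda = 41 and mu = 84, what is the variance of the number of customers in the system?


rho = 41/84; Var(N) = rho/(1-rho)^2 = 1.86

1.86


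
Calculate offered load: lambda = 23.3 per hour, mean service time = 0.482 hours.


Offered load a = lambda * E[S] = 23.3 * 0.482 = 11.23 Erlangs

11.23 Erlangs


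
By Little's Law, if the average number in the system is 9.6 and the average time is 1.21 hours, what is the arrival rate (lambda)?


lambda = L / W = 9.6 / 1.21 = 7.93 per hour

7.93 per hour


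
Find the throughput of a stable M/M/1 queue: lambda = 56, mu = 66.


For a stable queue (lambda < mu), throughput = lambda = 56 per hour

56 per hour


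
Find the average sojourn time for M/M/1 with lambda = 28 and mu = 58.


W = 1/(mu - lambda) = 1/(58 - 28) = 0.0333 hours

0.0333 hours


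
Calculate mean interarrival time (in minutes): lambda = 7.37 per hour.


Mean interarrival time = 60/lambda = 60/7.37 = 8.14 minutes

8.14 minutes


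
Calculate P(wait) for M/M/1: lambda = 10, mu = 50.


P(wait) = rho = lambda/mu = 10/50 = 0.2

0.2


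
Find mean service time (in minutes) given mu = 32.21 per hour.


Mean service time = 60/mu = 60/32.21 = 1.86 minutes

1.86 minutes


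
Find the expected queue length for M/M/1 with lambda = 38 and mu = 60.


rho = 38/60; Lq = rho^2/(1-rho) = 1.09

1.09


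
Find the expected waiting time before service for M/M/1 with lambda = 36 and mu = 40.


rho = 36/40; Wq = rho/(mu - lambda) = 0.225 hours

0.225 hours


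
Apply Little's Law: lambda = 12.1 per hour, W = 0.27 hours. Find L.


L = lambda * W = 12.1 * 0.27 = 3.27

3.27


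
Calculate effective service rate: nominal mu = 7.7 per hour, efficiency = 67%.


Effective rate = mu * efficiency = 7.7 * 0.67 = 5.16 per hour

5.16 per hour


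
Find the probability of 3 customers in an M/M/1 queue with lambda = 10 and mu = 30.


rho = 10/30; P(n) = (1-rho)*rho^n = (1-10/30)*(10/30)^3 = 0.0247

0.0247


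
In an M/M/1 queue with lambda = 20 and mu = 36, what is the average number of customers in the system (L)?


rho = 20/36; L = rho/(1-rho) = 1.25

1.25


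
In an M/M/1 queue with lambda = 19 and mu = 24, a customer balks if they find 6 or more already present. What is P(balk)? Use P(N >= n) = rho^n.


P(N >= 6) = rho^6 = (19/24)^6 = 0.2462

0.2462


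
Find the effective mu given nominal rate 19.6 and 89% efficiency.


Effective rate = mu * efficiency = 19.6 * 0.89 = 17.44 per hour

17.44 per hour


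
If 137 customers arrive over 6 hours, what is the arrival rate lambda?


lambda = total arrivals / time = 137 / 6 = 22.83 per hour

22.83 per hour


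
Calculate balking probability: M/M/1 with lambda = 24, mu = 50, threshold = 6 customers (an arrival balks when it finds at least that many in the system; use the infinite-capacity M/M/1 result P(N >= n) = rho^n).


P(N >= 6) = rho^6 = (24/50)^6 = 0.0122

0.0122


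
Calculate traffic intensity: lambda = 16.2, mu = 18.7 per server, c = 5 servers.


rho = lambda / (c * mu) = 16.2 / (5 * 18.7) = 0.1733

0.1733


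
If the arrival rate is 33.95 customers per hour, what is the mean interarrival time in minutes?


Mean interarrival time = 60/lambda = 60/33.95 = 1.77 minutes

1.77 minutes


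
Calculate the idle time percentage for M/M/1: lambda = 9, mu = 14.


Idle fraction = (1 - rho) * 100 = (1 - 9/14) * 100 = 35.7%

35.7%


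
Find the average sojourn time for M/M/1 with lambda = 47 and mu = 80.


W = 1/(mu - lambda) = 1/(80 - 47) = 0.0303 hours

0.0303 hours


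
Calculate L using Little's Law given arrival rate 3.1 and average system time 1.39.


L = lambda * W = 3.1 * 1.39 = 4.31

4.31


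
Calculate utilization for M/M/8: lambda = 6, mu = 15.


rho = lambda/(c*mu) = 6/(8*15) = 0.05

0.05


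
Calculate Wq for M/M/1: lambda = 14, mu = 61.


rho = 14/61; Wq = rho/(mu - lambda) = 0.0049 hours

0.0049 hours


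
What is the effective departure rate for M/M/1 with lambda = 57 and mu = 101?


For a stable queue (lambda < mu), throughput = lambda = 57 per hour

57 per hour


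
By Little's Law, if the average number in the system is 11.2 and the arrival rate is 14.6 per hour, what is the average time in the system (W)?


W = L / lambda = 11.2 / 14.6 = 0.7671 hours

0.7671 hours


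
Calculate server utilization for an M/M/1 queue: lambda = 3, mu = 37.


rho = lambda/mu = 3/37 = 0.0811

0.0811


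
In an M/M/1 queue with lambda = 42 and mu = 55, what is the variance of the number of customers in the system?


rho = 42/55; Var(N) = rho/(1-rho)^2 = 13.67

13.67


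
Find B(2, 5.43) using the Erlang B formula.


B(N,A) = (A^N/N!) / sum(A^k/k!, k=0..N) with N=2, A=5.43 = 0.6963

0.6963


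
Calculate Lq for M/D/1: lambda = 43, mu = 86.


M/D/1: Lq = rho^2 / (2*(1-rho)) where rho = 43/86; Lq = 0.25

0.25


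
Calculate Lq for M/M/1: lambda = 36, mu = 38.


rho = 36/38; Lq = rho^2/(1-rho) = 17.05

17.05


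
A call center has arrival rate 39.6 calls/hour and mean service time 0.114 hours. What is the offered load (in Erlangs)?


Offered load a = lambda * E[S] = 39.6 * 0.114 = 4.51 Erlangs

4.51 Erlangs


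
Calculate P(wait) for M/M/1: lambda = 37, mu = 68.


P(wait) = rho = lambda/mu = 37/68 = 0.5441

0.5441


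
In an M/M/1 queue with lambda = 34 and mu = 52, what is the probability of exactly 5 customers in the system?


rho = 34/52; P(n) = (1-rho)*rho^n = (1-34/52)*(34/52)^5 = 0.0414

0.0414


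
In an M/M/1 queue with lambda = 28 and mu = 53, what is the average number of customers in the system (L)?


rho = 28/53; L = rho/(1-rho) = 1.12

1.12


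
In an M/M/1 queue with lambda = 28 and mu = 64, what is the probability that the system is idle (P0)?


P0 = 1 - rho = 1 - 28/64 = 0.5625

0.5625


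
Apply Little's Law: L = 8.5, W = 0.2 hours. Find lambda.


lambda = L / W = 8.5 / 0.2 = 42.5 per hour

42.5 per hour


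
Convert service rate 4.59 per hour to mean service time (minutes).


Mean service time = 60/mu = 60/4.59 = 13.07 minutes

13.07 minutes


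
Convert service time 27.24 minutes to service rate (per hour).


mu = 60 / avg_service_time = 60 / 27.24 = 2.2 per hour

2.2 per hour


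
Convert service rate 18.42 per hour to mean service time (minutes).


Mean service time = 60/mu = 60/18.42 = 3.26 minutes

3.26 minutes


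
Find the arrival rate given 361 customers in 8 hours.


lambda = total arrivals / time = 361 / 8 = 45.13 per hour

45.13 per hour


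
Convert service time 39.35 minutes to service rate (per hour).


mu = 60 / avg_service_time = 60 / 39.35 = 1.52 per hour

1.52 per hour


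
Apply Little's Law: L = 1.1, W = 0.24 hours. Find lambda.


lambda = L / W = 1.1 / 0.24 = 4.58 per hour

4.58 per hour


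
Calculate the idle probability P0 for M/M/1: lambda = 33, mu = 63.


P0 = 1 - rho = 1 - 33/63 = 0.4762

0.4762


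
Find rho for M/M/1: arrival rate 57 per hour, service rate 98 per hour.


rho = lambda/mu = 57/98 = 0.5816

0.5816


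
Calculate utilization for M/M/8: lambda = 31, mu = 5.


rho = lambda/(c*mu) = 31/(8*5) = 0.775

0.775


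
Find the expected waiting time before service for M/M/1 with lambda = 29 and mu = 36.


rho = 29/36; Wq = rho/(mu - lambda) = 0.1151 hours

0.1151 hours


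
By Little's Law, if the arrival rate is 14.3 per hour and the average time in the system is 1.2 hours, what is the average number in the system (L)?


L = lambda * W = 14.3 * 1.2 = 17.16

17.16


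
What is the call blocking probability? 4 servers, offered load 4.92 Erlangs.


B(N,A) = (A^N/N!) / sum(A^k/k!, k=0..N) with N=4, A=4.92 = 0.392

0.392


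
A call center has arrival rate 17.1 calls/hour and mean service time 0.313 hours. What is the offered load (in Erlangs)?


Offered load a = lambda * E[S] = 17.1 * 0.313 = 5.35 Erlangs

5.35 Erlangs


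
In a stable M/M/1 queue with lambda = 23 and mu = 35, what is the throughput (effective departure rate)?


For a stable queue (lambda < mu), throughput = lambda = 23 per hour

23 per hour


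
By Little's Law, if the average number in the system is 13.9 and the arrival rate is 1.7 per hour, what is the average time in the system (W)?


W = L / lambda = 13.9 / 1.7 = 8.1765 hours

8.1765 hours


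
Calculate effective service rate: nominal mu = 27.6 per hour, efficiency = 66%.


Effective rate = mu * efficiency = 27.6 * 0.66 = 18.22 per hour

18.22 per hour


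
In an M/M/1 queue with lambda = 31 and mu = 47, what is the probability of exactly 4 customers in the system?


rho = 31/47; P(n) = (1-rho)*rho^n = (1-31/47)*(31/47)^4 = 0.0644

0.0644


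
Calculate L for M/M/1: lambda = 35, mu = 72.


rho = 35/72; L = rho/(1-rho) = 0.95

0.95


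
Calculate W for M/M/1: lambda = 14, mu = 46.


W = 1/(mu - lambda) = 1/(46 - 14) = 0.0313 hours

0.0313 hours


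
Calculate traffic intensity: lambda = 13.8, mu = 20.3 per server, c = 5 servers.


rho = lambda / (c * mu) = 13.8 / (5 * 20.3) = 0.136

0.136


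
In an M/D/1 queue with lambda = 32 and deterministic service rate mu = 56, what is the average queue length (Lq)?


M/D/1: Lq = rho^2 / (2*(1-rho)) where rho = 32/56; Lq = 0.38

0.38


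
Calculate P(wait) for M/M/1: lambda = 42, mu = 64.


P(wait) = rho = lambda/mu = 42/64 = 0.6563

0.6563


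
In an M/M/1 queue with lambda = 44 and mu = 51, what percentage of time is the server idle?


Idle fraction = (1 - rho) * 100 = (1 - 44/51) * 100 = 13.7%

13.7%


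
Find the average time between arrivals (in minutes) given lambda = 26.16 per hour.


Mean interarrival time = 60/lambda = 60/26.16 = 2.29 minutes

2.29 minutes


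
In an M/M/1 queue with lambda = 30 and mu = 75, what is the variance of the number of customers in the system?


rho = 30/75; Var(N) = rho/(1-rho)^2 = 1.11

1.11


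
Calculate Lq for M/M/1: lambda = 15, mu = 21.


rho = 15/21; Lq = rho^2/(1-rho) = 1.79

1.79


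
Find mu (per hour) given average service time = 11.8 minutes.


mu = 60 / avg_service_time = 60 / 11.8 = 5.08 per hour

5.08 per hour


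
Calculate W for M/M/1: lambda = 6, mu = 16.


W = 1/(mu - lambda) = 1/(16 - 6) = 0.1 hours

0.1 hours


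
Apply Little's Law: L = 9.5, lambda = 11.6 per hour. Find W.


W = L / lambda = 9.5 / 11.6 = 0.819 hours

0.819 hours


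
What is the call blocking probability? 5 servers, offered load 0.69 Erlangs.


B(N,A) = (A^N/N!) / sum(A^k/k!, k=0..N) with N=5, A=0.69 = 0.0007

0.0007


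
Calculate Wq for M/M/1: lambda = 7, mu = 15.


rho = 7/15; Wq = rho/(mu - lambda) = 0.0583 hours

0.0583 hours


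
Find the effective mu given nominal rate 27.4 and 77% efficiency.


Effective rate = mu * efficiency = 27.4 * 0.77 = 21.1 per hour

21.1 per hour


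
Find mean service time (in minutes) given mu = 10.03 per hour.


Mean service time = 60/mu = 60/10.03 = 5.98 minutes

5.98 minutes


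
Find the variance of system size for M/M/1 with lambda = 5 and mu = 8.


rho = 5/8; Var(N) = rho/(1-rho)^2 = 4.44

4.44


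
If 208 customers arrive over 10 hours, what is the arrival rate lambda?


lambda = total arrivals / time = 208 / 10 = 20.8 per hour

20.8 per hour


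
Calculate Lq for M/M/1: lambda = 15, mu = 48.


rho = 15/48; Lq = rho^2/(1-rho) = 0.14

0.14


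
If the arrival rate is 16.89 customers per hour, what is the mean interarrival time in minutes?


Mean interarrival time = 60/lambda = 60/16.89 = 3.55 minutes

3.55 minutes


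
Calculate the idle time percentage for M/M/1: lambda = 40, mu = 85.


Idle fraction = (1 - rho) * 100 = (1 - 40/85) * 100 = 52.9%

52.9%


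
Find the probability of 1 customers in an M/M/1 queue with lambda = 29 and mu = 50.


rho = 29/50; P(n) = (1-rho)*rho^n = (1-29/50)*(29/50)^1 = 0.2436

0.2436


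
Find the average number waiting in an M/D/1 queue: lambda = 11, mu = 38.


M/D/1: Lq = rho^2 / (2*(1-rho)) where rho = 11/38; Lq = 0.06

0.06


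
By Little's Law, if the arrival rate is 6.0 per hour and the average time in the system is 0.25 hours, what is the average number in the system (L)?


L = lambda * W = 6.0 * 0.25 = 1.5

1.5


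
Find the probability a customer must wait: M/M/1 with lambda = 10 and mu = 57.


P(wait) = rho = lambda/mu = 10/57 = 0.1754

0.1754


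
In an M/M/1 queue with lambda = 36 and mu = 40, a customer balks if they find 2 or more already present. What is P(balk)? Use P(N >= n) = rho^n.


P(N >= 2) = rho^2 = (36/40)^2 = 0.81

0.81


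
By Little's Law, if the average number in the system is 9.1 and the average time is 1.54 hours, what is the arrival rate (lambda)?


lambda = L / W = 9.1 / 1.54 = 5.91 per hour

5.91 per hour


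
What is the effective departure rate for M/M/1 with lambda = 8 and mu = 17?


For a stable queue (lambda < mu), throughput = lambda = 8 per hour

8 per hour


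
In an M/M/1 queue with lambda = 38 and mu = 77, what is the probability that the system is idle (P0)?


P0 = 1 - rho = 1 - 38/77 = 0.5065

0.5065


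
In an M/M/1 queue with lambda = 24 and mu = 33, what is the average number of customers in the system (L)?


rho = 24/33; L = rho/(1-rho) = 2.67

2.67


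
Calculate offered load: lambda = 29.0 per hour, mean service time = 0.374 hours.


Offered load a = lambda * E[S] = 29.0 * 0.374 = 10.85 Erlangs

10.85 Erlangs


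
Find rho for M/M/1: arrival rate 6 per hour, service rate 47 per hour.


rho = lambda/mu = 6/47 = 0.1277

0.1277


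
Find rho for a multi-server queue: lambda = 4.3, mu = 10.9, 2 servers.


rho = lambda / (c * mu) = 4.3 / (2 * 10.9) = 0.1972

0.1972


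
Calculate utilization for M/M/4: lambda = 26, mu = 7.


rho = lambda/(c*mu) = 26/(4*7) = 0.9286

0.9286


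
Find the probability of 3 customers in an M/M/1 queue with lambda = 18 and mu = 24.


rho = 18/24; P(n) = (1-rho)*rho^n = (1-18/24)*(18/24)^3 = 0.1055

0.1055


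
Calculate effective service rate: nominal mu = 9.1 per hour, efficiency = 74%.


Effective rate = mu * efficiency = 9.1 * 0.74 = 6.73 per hour

6.73 per hour


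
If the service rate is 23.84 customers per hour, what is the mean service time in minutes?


Mean service time = 60/mu = 60/23.84 = 2.52 minutes

2.52 minutes


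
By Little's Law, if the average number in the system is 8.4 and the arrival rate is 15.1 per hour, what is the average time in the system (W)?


W = L / lambda = 8.4 / 15.1 = 0.5563 hours

0.5563 hours


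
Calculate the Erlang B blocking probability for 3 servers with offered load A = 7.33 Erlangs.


B(N,A) = (A^N/N!) / sum(A^k/k!, k=0..N) with N=3, A=7.33 = 0.651

0.651


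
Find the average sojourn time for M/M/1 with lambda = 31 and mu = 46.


W = 1/(mu - lambda) = 1/(46 - 31) = 0.0667 hours

0.0667 hours


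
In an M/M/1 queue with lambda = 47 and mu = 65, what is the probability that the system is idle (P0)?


P0 = 1 - rho = 1 - 47/65 = 0.2769

0.2769


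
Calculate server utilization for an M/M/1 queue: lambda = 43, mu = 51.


rho = lambda/mu = 43/51 = 0.8431

0.8431


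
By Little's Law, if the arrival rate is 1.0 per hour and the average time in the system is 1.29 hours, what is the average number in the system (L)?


L = lambda * W = 1.0 * 1.29 = 1.29

1.29


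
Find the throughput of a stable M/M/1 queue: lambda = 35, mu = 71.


For a stable queue (lambda < mu), throughput = lambda = 35 per hour

35 per hour


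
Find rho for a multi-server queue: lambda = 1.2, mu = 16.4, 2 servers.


rho = lambda / (c * mu) = 1.2 / (2 * 16.4) = 0.0366

0.0366


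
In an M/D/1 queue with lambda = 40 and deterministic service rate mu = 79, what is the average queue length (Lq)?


M/D/1: Lq = rho^2 / (2*(1-rho)) where rho = 40/79; Lq = 0.26

0.26


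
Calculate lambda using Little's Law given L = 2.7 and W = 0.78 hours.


lambda = L / W = 2.7 / 0.78 = 3.46 per hour

3.46 per hour


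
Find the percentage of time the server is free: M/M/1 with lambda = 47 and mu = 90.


Idle fraction = (1 - rho) * 100 = (1 - 47/90) * 100 = 47.8%

47.8%


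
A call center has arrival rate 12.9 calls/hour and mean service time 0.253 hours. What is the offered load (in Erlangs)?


Offered load a = lambda * E[S] = 12.9 * 0.253 = 3.26 Erlangs

3.26 Erlangs


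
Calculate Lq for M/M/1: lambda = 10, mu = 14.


rho = 10/14; Lq = rho^2/(1-rho) = 1.79

1.79


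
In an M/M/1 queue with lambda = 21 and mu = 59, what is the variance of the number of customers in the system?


rho = 21/59; Var(N) = rho/(1-rho)^2 = 0.86

0.86


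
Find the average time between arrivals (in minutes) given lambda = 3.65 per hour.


Mean interarrival time = 60/lambda = 60/3.65 = 16.44 minutes

16.44 minutes


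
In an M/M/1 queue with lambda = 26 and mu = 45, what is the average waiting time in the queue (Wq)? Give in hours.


rho = 26/45; Wq = rho/(mu - lambda) = 0.0304 hours

0.0304 hours


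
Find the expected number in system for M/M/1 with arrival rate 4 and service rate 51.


rho = 4/51; L = rho/(1-rho) = 0.09

0.09


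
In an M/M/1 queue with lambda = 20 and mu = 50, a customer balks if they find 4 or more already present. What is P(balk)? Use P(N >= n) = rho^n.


P(N >= 4) = rho^4 = (20/50)^4 = 0.0256

0.0256


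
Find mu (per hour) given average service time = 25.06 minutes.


mu = 60 / avg_service_time = 60 / 25.06 = 2.39 per hour

2.39 per hour


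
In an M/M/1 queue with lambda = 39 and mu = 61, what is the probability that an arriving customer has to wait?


P(wait) = rho = lambda/mu = 39/61 = 0.6393

0.6393


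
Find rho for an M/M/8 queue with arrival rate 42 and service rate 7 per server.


rho = lambda/(c*mu) = 42/(8*7) = 0.75

0.75


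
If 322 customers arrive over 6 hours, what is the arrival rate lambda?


lambda = total arrivals / time = 322 / 6 = 53.67 per hour

53.67 per hour


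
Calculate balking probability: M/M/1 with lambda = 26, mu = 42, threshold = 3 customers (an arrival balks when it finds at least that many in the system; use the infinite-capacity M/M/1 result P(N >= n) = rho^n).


P(N >= 3) = rho^3 = (26/42)^3 = 0.2372

0.2372


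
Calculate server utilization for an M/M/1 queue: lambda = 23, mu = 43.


rho = lambda/mu = 23/43 = 0.5349

0.5349


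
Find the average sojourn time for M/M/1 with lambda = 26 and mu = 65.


W = 1/(mu - lambda) = 1/(65 - 26) = 0.0256 hours

0.0256 hours


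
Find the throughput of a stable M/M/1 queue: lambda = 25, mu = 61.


For a stable queue (lambda < mu), throughput = lambda = 25 per hour

25 per hour


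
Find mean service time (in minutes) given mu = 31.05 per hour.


Mean service time = 60/mu = 60/31.05 = 1.93 minutes

1.93 minutes


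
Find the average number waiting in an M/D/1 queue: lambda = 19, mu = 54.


M/D/1: Lq = rho^2 / (2*(1-rho)) where rho = 19/54; Lq = 0.1

0.1


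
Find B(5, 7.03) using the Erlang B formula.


B(N,A) = (A^N/N!) / sum(A^k/k!, k=0..N) with N=5, A=7.03 = 0.4265

0.4265


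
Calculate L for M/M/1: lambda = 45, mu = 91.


rho = 45/91; L = rho/(1-rho) = 0.98

0.98


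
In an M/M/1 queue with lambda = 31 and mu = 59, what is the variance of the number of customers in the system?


rho = 31/59; Var(N) = rho/(1-rho)^2 = 2.33

2.33


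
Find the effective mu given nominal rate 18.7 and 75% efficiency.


Effective rate = mu * efficiency = 18.7 * 0.75 = 14.03 per hour

14.03 per hour


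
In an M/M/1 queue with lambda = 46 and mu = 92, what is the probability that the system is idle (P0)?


P0 = 1 - rho = 1 - 46/92 = 0.5

0.5


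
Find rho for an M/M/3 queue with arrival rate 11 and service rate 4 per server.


rho = lambda/(c*mu) = 11/(3*4) = 0.9167

0.9167


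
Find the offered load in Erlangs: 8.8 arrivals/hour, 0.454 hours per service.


Offered load a = lambda * E[S] = 8.8 * 0.454 = 4.0 Erlangs

4.0 Erlangs


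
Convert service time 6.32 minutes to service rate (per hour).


mu = 60 / avg_service_time = 60 / 6.32 = 9.49 per hour

9.49 per hour


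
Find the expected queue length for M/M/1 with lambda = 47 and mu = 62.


rho = 47/62; Lq = rho^2/(1-rho) = 2.38

2.38


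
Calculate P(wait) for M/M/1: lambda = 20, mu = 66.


P(wait) = rho = lambda/mu = 20/66 = 0.303

0.303


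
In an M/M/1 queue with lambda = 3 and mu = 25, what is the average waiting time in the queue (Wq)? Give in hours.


rho = 3/25; Wq = rho/(mu - lambda) = 0.0055 hours

0.0055 hours


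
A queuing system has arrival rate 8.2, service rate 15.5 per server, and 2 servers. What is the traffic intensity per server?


rho = lambda / (c * mu) = 8.2 / (2 * 15.5) = 0.2645

0.2645


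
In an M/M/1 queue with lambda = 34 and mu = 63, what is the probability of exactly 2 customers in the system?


rho = 34/63; P(n) = (1-rho)*rho^n = (1-34/63)*(34/63)^2 = 0.1341

0.1341


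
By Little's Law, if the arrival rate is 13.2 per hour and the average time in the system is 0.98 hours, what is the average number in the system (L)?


L = lambda * W = 13.2 * 0.98 = 12.94

12.94


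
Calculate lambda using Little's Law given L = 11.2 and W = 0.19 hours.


lambda = L / W = 11.2 / 0.19 = 58.95 per hour

58.95 per hour


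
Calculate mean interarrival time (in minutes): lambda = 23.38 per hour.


Mean interarrival time = 60/lambda = 60/23.38 = 2.57 minutes

2.57 minutes


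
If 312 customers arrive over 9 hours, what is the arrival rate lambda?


lambda = total arrivals / time = 312 / 9 = 34.67 per hour

34.67 per hour


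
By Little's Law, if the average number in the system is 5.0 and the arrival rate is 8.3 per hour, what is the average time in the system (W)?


W = L / lambda = 5.0 / 8.3 = 0.6024 hours

0.6024 hours


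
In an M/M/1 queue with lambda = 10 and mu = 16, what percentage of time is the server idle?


Idle fraction = (1 - rho) * 100 = (1 - 10/16) * 100 = 37.5%

37.5%


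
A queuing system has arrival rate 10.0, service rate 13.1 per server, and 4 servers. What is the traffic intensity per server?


rho = lambda / (c * mu) = 10.0 / (4 * 13.1) = 0.1908

0.1908


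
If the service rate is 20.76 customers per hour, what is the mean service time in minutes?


Mean service time = 60/mu = 60/20.76 = 2.89 minutes

2.89 minutes


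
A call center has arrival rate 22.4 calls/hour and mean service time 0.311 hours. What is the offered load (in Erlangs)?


Offered load a = lambda * E[S] = 22.4 * 0.311 = 6.97 Erlangs

6.97 Erlangs


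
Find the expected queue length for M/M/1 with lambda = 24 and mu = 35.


rho = 24/35; Lq = rho^2/(1-rho) = 1.5

1.5


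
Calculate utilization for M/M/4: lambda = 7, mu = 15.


rho = lambda/(c*mu) = 7/(4*15) = 0.1167

0.1167


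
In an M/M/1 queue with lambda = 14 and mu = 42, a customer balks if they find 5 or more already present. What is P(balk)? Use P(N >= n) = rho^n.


P(N >= 5) = rho^5 = (14/42)^5 = 0.0041

0.0041


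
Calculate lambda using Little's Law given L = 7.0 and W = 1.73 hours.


lambda = L / W = 7.0 / 1.73 = 4.05 per hour

4.05 per hour


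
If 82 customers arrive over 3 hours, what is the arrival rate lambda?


lambda = total arrivals / time = 82 / 3 = 27.33 per hour

27.33 per hour


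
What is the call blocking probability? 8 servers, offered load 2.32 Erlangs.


B(N,A) = (A^N/N!) / sum(A^k/k!, k=0..N) with N=8, A=2.32 = 0.002

0.002


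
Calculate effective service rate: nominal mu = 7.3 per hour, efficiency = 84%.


Effective rate = mu * efficiency = 7.3 * 0.84 = 6.13 per hour

6.13 per hour


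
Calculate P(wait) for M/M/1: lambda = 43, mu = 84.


P(wait) = rho = lambda/mu = 43/84 = 0.5119

0.5119


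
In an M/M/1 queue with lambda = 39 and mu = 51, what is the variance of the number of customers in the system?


rho = 39/51; Var(N) = rho/(1-rho)^2 = 13.81

13.81


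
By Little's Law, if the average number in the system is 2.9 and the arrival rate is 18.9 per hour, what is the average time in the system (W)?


W = L / lambda = 2.9 / 18.9 = 0.1534 hours

0.1534 hours


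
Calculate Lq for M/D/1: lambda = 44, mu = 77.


M/D/1: Lq = rho^2 / (2*(1-rho)) where rho = 44/77; Lq = 0.38

0.38


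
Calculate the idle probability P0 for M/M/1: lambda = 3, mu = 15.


P0 = 1 - rho = 1 - 3/15 = 0.8

0.8


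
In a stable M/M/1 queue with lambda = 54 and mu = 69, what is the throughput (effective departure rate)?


For a stable queue (lambda < mu), throughput = lambda = 54 per hour

54 per hour


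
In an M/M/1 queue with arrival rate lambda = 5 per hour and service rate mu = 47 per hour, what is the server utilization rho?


rho = lambda/mu = 5/47 = 0.1064

0.1064


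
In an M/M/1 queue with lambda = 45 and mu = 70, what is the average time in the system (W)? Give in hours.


W = 1/(mu - lambda) = 1/(70 - 45) = 0.04 hours

0.04 hours


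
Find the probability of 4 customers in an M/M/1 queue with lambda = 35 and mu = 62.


rho = 35/62; P(n) = (1-rho)*rho^n = (1-35/62)*(35/62)^4 = 0.0442

0.0442


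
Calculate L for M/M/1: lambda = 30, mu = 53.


rho = 30/53; L = rho/(1-rho) = 1.3

1.3


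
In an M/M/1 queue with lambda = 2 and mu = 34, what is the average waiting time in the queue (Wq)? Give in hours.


rho = 2/34; Wq = rho/(mu - lambda) = 0.0018 hours

0.0018 hours


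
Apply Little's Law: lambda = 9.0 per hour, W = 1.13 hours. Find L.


L = lambda * W = 9.0 * 1.13 = 10.17

10.17


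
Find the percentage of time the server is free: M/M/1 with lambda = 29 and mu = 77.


Idle fraction = (1 - rho) * 100 = (1 - 29/77) * 100 = 62.3%

62.3%


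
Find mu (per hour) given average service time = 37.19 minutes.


mu = 60 / avg_service_time = 60 / 37.19 = 1.61 per hour

1.61 per hour


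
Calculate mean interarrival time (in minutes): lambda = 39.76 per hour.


Mean interarrival time = 60/lambda = 60/39.76 = 1.51 minutes

1.51 minutes


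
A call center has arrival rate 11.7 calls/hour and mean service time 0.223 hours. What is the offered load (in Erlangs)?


Offered load a = lambda * E[S] = 11.7 * 0.223 = 2.61 Erlangs

2.61 Erlangs


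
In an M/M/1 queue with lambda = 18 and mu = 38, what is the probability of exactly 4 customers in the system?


rho = 18/38; P(n) = (1-rho)*rho^n = (1-18/38)*(18/38)^4 = 0.0265

0.0265


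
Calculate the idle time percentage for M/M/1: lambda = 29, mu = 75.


Idle fraction = (1 - rho) * 100 = (1 - 29/75) * 100 = 61.3%

61.3%


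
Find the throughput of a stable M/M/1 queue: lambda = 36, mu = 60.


For a stable queue (lambda < mu), throughput = lambda = 36 per hour

36 per hour


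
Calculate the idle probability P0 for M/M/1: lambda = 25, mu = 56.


P0 = 1 - rho = 1 - 25/56 = 0.5536

0.5536


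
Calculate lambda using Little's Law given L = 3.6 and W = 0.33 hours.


lambda = L / W = 3.6 / 0.33 = 10.91 per hour

10.91 per hour


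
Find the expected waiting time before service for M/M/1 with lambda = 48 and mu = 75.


rho = 48/75; Wq = rho/(mu - lambda) = 0.0237 hours

0.0237 hours


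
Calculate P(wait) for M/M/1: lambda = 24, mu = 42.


P(wait) = rho = lambda/mu = 24/42 = 0.5714

0.5714


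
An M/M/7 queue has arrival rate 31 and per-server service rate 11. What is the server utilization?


rho = lambda/(c*mu) = 31/(7*11) = 0.4026

0.4026


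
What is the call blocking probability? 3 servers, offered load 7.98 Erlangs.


B(N,A) = (A^N/N!) / sum(A^k/k!, k=0..N) with N=3, A=7.98 = 0.6748

0.6748


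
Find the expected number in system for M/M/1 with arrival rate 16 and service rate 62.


rho = 16/62; L = rho/(1-rho) = 0.35

0.35


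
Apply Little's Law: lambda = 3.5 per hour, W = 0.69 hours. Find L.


L = lambda * W = 3.5 * 0.69 = 2.42

2.42


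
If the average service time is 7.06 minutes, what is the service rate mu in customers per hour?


mu = 60 / avg_service_time = 60 / 7.06 = 8.5 per hour

8.5 per hour


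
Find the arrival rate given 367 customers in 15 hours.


lambda = total arrivals / time = 367 / 15 = 24.47 per hour

24.47 per hour


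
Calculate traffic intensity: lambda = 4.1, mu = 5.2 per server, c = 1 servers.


rho = lambda / (c * mu) = 4.1 / (1 * 5.2) = 0.7885

0.7885


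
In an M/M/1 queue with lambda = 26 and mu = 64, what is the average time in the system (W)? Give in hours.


W = 1/(mu - lambda) = 1/(64 - 26) = 0.0263 hours

0.0263 hours


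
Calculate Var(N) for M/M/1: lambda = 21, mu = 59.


rho = 21/59; Var(N) = rho/(1-rho)^2 = 0.86

0.86


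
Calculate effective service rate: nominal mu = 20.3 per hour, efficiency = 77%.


Effective rate = mu * efficiency = 20.3 * 0.77 = 15.63 per hour

15.63 per hour


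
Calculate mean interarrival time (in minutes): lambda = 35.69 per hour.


Mean interarrival time = 60/lambda = 60/35.69 = 1.68 minutes

1.68 minutes


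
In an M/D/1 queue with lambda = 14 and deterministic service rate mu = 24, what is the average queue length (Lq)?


M/D/1: Lq = rho^2 / (2*(1-rho)) where rho = 14/24; Lq = 0.41

0.41


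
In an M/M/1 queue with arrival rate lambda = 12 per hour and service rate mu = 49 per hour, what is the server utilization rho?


rho = lambda/mu = 12/49 = 0.2449

0.2449


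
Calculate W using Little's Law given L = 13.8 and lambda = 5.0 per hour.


W = L / lambda = 13.8 / 5.0 = 2.76 hours

2.76 hours


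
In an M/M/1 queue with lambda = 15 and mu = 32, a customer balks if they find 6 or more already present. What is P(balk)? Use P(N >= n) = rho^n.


P(N >= 6) = rho^6 = (15/32)^6 = 0.0106

0.0106


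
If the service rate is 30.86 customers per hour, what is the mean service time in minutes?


Mean service time = 60/mu = 60/30.86 = 1.94 minutes

1.94 minutes


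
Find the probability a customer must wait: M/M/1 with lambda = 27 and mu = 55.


P(wait) = rho = lambda/mu = 27/55 = 0.4909

0.4909


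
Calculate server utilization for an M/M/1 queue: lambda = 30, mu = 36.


rho = lambda/mu = 30/36 = 0.8333

0.8333


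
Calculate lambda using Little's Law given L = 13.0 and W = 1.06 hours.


lambda = L / W = 13.0 / 1.06 = 12.26 per hour

12.26 per hour


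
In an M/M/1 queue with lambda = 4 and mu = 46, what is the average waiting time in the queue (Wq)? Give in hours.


rho = 4/46; Wq = rho/(mu - lambda) = 0.0021 hours

0.0021 hours


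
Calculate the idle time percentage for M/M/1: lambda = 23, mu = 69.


Idle fraction = (1 - rho) * 100 = (1 - 23/69) * 100 = 66.7%

66.7%


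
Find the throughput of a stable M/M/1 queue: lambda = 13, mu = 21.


For a stable queue (lambda < mu), throughput = lambda = 13 per hour

13 per hour


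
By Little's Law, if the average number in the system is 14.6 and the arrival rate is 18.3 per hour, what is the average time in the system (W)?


W = L / lambda = 14.6 / 18.3 = 0.7978 hours

0.7978 hours


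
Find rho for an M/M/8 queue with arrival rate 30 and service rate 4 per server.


rho = lambda/(c*mu) = 30/(8*4) = 0.9375

0.9375
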